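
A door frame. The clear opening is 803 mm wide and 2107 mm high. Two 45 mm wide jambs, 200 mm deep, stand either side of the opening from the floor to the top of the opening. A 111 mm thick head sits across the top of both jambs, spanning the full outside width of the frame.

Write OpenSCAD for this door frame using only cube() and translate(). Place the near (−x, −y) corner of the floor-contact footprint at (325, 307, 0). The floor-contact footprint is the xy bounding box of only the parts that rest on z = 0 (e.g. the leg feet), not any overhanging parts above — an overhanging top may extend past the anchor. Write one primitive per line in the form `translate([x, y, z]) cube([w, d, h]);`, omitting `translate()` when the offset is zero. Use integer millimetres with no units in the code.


translate([325, 307, 0]) cube([45, 200, 2107]);
translate([1173, 307, 0]) cube([45, 200, 2107]);
translate([325, 307, 2107]) cube([893, 200, 111]);


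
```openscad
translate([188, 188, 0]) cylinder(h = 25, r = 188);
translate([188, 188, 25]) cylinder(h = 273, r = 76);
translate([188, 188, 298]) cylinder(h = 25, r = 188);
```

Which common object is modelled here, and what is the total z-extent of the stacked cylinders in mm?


A spool. The overall height is 323 mm.

Three coaxial cylinders, large–small–large — a spool. Two 25 mm flanges and a 273 mm core give 25 + 273 + 25 = 323 mm.


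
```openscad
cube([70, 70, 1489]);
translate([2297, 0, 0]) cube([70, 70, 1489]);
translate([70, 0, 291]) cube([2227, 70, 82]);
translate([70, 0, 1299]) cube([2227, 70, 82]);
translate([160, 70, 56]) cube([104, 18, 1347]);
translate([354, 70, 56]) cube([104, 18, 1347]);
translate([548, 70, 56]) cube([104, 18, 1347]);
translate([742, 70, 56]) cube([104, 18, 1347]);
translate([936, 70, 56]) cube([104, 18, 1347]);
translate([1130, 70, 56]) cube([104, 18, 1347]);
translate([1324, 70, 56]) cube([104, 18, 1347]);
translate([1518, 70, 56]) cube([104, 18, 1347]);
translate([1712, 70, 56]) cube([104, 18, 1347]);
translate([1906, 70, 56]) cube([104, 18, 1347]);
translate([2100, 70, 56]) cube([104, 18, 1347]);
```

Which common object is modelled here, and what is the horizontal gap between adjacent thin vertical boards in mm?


A fence section. The picket gap is 90 mm.

Two posts, two rails, 11 pickets — a fence section. Span 2227 mm holds 11 pickets of 104 mm with 12 equal gaps: ⌊(2227 − 11·104) / 12⌋ = 90 mm.


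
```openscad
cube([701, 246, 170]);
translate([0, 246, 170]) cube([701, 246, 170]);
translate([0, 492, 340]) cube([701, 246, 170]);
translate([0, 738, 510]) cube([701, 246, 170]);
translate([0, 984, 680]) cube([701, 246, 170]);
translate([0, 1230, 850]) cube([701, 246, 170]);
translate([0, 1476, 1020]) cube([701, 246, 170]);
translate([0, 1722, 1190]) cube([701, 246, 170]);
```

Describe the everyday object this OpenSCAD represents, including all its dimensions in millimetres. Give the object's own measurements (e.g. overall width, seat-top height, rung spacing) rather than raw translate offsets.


A straight staircase of 8 solid steps. Each step is 701 mm wide (x), 246 mm deep (y, the going) and 170 mm tall (the rise). The first step rests on the floor; each subsequent step sits one going further in +y and one rise higher in +z, directly behind and above the previous step with no overlap.


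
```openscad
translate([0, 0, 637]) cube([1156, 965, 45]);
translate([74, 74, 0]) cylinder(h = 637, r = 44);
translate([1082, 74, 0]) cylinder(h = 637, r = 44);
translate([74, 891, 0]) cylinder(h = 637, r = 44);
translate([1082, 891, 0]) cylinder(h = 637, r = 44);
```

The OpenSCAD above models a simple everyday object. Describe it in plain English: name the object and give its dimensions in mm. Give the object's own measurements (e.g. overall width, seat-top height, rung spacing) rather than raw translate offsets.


A table: top 1156 mm (x) × 965 mm (y), 45 mm thick, upper face at z = 682 mm, on four round legs of 88 mm diameter, each leg's bounding box inset 30 mm from the nearest pair of top edges from z = 0 to the bottom of the top.


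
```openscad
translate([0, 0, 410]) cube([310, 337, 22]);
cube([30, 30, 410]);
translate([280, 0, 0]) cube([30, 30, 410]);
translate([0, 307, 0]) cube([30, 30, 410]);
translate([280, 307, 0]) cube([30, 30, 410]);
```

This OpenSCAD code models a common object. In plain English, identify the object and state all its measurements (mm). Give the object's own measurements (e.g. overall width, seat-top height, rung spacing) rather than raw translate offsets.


A four-legged stool. The seat is a 310×337×22 mm slab whose top surface is at z = 432 mm; four square legs, each 30×30 mm in cross-section, run from the floor (z = 0) to the underside of the seat, each flush with a corner of the seat.


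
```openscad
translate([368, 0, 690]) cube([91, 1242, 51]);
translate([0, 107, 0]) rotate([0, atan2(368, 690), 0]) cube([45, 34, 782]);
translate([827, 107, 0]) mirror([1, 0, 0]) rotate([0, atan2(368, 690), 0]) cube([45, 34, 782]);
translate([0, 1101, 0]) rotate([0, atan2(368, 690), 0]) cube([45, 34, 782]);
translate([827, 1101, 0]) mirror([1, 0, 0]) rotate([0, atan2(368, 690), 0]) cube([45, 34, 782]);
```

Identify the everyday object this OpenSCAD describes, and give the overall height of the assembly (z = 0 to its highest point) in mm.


A sawhorse. The overall height is 741 mm.

A beam across two mirrored pairs of raked legs — a sawhorse. The beam's underside is at z = 690 (matching the legs' vertical rise in atan2(368, 690)) and the beam is 51 mm tall, so its top is at 690 + 51 = 741 mm. The raked legs top out at the beam's underside, so that is the highest point.


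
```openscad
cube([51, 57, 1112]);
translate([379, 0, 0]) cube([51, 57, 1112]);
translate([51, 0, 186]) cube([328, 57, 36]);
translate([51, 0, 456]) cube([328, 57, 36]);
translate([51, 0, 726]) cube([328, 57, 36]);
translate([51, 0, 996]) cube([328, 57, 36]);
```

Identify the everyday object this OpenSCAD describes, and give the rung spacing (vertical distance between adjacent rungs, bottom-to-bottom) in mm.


A ladder. The rung spacing is 270 mm.

Two tall 51×57 posts with 4 short bars between them — a ladder. Adjacent rungs sit at z = 186 and z = 456, so the spacing is 456 − 186 = 270 mm.


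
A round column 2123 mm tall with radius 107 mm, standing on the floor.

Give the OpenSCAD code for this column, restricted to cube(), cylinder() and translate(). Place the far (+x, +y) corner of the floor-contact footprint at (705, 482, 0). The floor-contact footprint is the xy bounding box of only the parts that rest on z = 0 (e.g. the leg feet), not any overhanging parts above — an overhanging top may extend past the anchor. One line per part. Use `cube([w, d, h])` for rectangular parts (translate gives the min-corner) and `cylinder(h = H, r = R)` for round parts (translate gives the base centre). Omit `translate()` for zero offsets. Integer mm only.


translate([598, 375, 0]) cylinder(h = 2123, r = 107);


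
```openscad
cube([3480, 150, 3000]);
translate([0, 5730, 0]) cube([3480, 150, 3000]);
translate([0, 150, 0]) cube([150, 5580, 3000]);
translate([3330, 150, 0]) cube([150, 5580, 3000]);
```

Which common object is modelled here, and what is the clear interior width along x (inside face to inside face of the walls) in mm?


A house (or room) frame. The interior width is 3180 mm.

Four 3000 mm walls enclosing a rectangle with no floor or roof — a room or house frame. Outside width is 3480 mm and wall thickness is 150 mm, so the interior width is 3480 − 2 × 150 = 3180 mm.


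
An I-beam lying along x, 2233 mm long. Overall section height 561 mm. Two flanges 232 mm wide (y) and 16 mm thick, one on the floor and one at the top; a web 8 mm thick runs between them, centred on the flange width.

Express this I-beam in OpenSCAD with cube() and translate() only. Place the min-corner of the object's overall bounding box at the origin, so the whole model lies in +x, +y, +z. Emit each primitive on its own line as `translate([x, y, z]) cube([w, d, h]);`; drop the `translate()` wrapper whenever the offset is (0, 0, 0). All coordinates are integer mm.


cube([2233, 232, 16]);
translate([0, 112, 16]) cube([2233, 8, 529]);
translate([0, 0, 545]) cube([2233, 232, 16]);


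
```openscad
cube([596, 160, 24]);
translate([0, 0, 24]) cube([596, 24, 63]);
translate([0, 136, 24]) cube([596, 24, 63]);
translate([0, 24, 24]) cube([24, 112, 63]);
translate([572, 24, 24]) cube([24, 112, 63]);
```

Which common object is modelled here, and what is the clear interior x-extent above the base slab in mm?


An open box. The internal width is 548 mm.

A 596×160 base slab with four walls standing on it — an open box. The base is 596 mm wide and the walls are 24 mm thick, so the internal width is 596 − 2 × 24 = 548 mm.


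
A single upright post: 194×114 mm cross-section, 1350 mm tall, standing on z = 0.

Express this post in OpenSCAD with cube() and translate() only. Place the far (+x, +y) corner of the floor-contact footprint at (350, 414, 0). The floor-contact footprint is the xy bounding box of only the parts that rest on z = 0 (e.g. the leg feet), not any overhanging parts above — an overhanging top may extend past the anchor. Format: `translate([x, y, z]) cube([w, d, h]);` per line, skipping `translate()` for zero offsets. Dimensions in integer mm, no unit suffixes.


translate([156, 300, 0]) cube([194, 114, 1350]);


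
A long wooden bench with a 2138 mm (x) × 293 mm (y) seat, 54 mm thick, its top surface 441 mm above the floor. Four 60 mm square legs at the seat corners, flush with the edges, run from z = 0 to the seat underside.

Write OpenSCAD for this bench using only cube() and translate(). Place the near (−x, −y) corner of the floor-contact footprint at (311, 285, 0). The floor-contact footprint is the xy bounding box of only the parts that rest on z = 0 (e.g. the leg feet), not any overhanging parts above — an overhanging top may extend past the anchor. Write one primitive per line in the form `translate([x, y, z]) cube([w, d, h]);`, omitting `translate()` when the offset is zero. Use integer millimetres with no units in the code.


translate([311, 285, 387]) cube([2138, 293, 54]);
translate([311, 285, 0]) cube([60, 60, 387]);
translate([311, 518, 0]) cube([60, 60, 387]);
translate([2389, 285, 0]) cube([60, 60, 387]);
translate([2389, 518, 0]) cube([60, 60, 387]);


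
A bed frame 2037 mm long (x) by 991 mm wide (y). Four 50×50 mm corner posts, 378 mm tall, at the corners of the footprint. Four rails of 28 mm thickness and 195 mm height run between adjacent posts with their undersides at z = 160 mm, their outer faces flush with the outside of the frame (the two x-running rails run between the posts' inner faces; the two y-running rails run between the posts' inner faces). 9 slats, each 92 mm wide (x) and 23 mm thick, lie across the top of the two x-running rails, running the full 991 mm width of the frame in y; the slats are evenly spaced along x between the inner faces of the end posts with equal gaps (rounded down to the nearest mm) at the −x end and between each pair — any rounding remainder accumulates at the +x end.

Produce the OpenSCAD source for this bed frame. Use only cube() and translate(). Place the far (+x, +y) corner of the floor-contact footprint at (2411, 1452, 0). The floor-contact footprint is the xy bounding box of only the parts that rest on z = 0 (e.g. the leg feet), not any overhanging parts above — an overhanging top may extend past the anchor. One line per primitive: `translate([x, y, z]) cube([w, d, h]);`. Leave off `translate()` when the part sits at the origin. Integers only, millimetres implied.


translate([374, 461, 0]) cube([50, 50, 378]);
translate([374, 1402, 0]) cube([50, 50, 378]);
translate([2361, 461, 0]) cube([50, 50, 378]);
translate([2361, 1402, 0]) cube([50, 50, 378]);
translate([424, 461, 160]) cube([1937, 28, 195]);
translate([424, 1424, 160]) cube([1937, 28, 195]);
translate([374, 511, 160]) cube([28, 891, 195]);
translate([2383, 511, 160]) cube([28, 891, 195]);
translate([534, 461, 355]) cube([92, 991, 23]);
translate([736, 461, 355]) cube([92, 991, 23]);
translate([938, 461, 355]) cube([92, 991, 23]);
translate([1140, 461, 355]) cube([92, 991, 23]);
translate([1342, 461, 355]) cube([92, 991, 23]);
translate([1544, 461, 355]) cube([92, 991, 23]);
translate([1746, 461, 355]) cube([92, 991, 23]);
translate([1948, 461, 355]) cube([92, 991, 23]);
translate([2150, 461, 355]) cube([92, 991, 23]);


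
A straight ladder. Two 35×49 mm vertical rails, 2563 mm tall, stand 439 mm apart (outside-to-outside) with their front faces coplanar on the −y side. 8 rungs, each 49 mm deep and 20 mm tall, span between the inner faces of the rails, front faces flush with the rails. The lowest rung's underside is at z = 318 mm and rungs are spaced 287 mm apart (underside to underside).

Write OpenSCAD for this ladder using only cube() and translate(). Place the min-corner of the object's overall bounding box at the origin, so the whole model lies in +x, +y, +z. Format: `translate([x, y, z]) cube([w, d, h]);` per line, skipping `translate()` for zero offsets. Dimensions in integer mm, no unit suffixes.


cube([35, 49, 2563]);
translate([404, 0, 0]) cube([35, 49, 2563]);
translate([35, 0, 318]) cube([369, 49, 20]);
translate([35, 0, 605]) cube([369, 49, 20]);
translate([35, 0, 892]) cube([369, 49, 20]);
translate([35, 0, 1179]) cube([369, 49, 20]);
translate([35, 0, 1466]) cube([369, 49, 20]);
translate([35, 0, 1753]) cube([369, 49, 20]);
translate([35, 0, 2040]) cube([369, 49, 20]);
translate([35, 0, 2327]) cube([369, 49, 20]);


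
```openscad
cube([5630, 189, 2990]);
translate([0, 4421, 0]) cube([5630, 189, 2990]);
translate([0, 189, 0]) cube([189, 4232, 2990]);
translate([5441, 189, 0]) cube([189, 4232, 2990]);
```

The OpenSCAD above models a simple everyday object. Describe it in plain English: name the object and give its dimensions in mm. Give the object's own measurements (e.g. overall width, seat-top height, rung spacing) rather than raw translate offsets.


The wall frame of a small rectangular building: four walls, each 2990 mm tall and 189 mm thick, enclosing a footprint 5630 mm (x) by 4610 mm (y) outside-to-outside, with no floor or roof. The front and back walls (the −y and +y sides) span the full width; the two side walls fit between them.


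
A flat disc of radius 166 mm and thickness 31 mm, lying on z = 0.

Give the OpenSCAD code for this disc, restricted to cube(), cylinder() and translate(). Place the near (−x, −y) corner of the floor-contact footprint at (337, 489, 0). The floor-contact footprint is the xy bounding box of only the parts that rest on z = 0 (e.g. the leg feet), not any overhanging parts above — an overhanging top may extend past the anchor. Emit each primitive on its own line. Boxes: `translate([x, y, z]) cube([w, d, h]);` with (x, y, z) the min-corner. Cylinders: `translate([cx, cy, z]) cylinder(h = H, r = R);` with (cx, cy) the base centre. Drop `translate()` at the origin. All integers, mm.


translate([503, 655, 0]) cylinder(h = 31, r = 166);


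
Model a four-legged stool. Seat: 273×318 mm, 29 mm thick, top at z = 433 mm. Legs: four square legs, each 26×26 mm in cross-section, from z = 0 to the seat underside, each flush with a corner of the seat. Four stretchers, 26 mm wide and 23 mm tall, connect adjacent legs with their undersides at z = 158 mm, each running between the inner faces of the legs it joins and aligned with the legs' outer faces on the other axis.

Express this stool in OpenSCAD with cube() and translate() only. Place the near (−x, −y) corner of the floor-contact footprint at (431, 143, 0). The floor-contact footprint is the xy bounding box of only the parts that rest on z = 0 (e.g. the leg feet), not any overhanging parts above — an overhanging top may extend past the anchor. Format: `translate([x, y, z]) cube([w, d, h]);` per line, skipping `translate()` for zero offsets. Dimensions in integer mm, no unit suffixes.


translate([431, 143, 404]) cube([273, 318, 29]);
translate([431, 143, 0]) cube([26, 26, 404]);
translate([678, 143, 0]) cube([26, 26, 404]);
translate([431, 435, 0]) cube([26, 26, 404]);
translate([678, 435, 0]) cube([26, 26, 404]);
translate([457, 143, 158]) cube([221, 26, 23]);
translate([457, 435, 158]) cube([221, 26, 23]);
translate([431, 169, 158]) cube([26, 266, 23]);
translate([678, 169, 158]) cube([26, 266, 23]);


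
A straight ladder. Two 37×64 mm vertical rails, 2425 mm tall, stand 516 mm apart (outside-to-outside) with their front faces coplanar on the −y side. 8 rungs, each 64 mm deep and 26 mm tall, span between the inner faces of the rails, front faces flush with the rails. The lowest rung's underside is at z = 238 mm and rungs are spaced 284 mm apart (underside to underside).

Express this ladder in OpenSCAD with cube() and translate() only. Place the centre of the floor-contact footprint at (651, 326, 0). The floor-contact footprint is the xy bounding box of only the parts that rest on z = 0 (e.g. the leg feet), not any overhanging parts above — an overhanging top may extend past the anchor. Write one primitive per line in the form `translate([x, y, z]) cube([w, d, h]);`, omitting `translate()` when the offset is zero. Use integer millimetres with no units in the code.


translate([393, 294, 0]) cube([37, 64, 2425]);
translate([872, 294, 0]) cube([37, 64, 2425]);
translate([430, 294, 238]) cube([442, 64, 26]);
translate([430, 294, 522]) cube([442, 64, 26]);
translate([430, 294, 806]) cube([442, 64, 26]);
translate([430, 294, 1090]) cube([442, 64, 26]);
translate([430, 294, 1374]) cube([442, 64, 26]);
translate([430, 294, 1658]) cube([442, 64, 26]);
translate([430, 294, 1942]) cube([442, 64, 26]);
translate([430, 294, 2226]) cube([442, 64, 26]);


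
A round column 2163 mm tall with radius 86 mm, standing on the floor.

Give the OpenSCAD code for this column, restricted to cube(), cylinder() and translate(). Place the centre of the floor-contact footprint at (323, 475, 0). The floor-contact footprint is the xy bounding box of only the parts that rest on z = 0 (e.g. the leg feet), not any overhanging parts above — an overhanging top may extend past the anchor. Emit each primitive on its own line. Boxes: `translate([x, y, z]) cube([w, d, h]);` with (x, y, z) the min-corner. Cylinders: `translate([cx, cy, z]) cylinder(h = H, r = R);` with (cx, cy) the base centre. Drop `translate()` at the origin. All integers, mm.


translate([323, 475, 0]) cylinder(h = 2163, r = 86);


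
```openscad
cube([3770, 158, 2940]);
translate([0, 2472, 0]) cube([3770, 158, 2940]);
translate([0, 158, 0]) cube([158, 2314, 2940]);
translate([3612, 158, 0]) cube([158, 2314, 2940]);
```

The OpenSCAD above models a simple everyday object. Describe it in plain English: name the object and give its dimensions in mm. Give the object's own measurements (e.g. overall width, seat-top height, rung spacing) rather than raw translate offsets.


The wall frame of a small rectangular building: four walls, each 2940 mm tall and 158 mm thick, enclosing a footprint 3770 mm (x) by 2630 mm (y) outside-to-outside, with no floor or roof. The front and back walls (the −y and +y sides) span the full width; the two side walls fit between them.


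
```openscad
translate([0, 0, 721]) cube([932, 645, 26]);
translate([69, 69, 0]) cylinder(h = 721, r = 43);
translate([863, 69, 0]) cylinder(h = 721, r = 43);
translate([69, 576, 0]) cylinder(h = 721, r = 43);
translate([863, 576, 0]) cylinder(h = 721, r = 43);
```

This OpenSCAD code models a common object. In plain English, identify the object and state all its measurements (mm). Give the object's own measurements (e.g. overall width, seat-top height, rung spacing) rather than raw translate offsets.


A rectangular dining table. The top is 932×645×26 mm with its upper surface at z = 747 mm. It stands on four round legs of 86 mm diameter, each leg's bounding box inset 26 mm from the nearest pair of top edges, running from the floor to the underside of the top.


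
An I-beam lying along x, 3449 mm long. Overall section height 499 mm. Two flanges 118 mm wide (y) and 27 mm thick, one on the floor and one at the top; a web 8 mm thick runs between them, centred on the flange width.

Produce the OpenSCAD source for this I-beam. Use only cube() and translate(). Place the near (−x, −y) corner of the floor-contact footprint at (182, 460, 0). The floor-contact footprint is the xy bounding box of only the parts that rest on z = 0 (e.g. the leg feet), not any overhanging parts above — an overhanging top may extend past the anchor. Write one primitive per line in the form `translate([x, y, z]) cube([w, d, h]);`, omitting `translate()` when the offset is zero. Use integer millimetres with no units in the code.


translate([182, 460, 0]) cube([3449, 118, 27]);
translate([182, 515, 27]) cube([3449, 8, 445]);
translate([182, 460, 472]) cube([3449, 118, 27]);


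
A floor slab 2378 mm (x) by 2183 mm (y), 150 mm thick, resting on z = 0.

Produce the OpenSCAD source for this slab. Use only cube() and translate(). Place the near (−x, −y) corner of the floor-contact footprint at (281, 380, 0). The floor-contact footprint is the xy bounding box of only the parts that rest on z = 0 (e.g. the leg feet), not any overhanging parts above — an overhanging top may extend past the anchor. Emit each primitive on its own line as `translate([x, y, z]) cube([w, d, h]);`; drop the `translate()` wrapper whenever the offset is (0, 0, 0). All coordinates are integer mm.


translate([281, 380, 0]) cube([2378, 2183, 150]);


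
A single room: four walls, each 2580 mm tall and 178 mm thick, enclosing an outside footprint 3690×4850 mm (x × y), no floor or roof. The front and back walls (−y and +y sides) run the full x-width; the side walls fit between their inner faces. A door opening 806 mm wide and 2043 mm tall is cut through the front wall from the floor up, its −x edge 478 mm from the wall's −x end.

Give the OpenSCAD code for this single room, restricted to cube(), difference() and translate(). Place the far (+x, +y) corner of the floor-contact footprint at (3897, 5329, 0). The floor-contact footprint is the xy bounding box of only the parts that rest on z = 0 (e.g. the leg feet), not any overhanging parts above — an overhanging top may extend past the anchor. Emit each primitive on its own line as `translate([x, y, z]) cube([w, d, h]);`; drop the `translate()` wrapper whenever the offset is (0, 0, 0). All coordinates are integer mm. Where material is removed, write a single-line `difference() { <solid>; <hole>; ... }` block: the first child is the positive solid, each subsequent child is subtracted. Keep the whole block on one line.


difference() { translate([207, 479, 0]) cube([3690, 178, 2580]); translate([685, 479, 0]) cube([806, 178, 2043]); }
translate([207, 5151, 0]) cube([3690, 178, 2580]);
translate([207, 657, 0]) cube([178, 4494, 2580]);
translate([3719, 657, 0]) cube([178, 4494, 2580]);


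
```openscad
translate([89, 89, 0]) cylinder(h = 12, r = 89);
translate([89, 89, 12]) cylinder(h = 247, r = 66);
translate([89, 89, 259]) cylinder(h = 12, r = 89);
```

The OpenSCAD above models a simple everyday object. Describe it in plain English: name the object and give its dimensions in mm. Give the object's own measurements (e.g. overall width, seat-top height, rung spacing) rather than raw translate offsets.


A spool: two coaxial disc flanges of radius 89 mm and thickness 12 mm, joined by a core cylinder of radius 66 mm and height 247 mm. The lower flange rests on z = 0 and the three cylinders share a vertical axis.


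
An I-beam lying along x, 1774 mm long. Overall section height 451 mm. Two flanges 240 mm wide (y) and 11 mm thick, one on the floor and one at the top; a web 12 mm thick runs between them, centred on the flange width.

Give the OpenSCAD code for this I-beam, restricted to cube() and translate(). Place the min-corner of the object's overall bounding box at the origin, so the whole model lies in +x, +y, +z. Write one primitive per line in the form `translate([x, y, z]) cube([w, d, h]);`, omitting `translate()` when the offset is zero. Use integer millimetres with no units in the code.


cube([1774, 240, 11]);
translate([0, 114, 11]) cube([1774, 12, 429]);
translate([0, 0, 440]) cube([1774, 240, 11]);


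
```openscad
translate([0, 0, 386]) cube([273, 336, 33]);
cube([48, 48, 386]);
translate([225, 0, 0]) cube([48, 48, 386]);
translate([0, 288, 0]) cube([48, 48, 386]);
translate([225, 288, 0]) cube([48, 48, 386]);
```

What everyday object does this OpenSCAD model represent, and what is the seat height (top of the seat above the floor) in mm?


A stool. The seat height is 419 mm.

A 273×336×33 slab at z = 386 on four corner posts — a stool. The seat top is 386 + 33 = 419 mm.


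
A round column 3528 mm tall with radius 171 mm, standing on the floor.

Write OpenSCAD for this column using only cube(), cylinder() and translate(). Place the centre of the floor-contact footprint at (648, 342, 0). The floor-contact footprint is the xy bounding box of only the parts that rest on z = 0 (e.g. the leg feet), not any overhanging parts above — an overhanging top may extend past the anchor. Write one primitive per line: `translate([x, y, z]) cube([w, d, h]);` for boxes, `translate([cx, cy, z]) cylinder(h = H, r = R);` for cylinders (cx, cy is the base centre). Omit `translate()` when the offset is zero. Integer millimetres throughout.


translate([648, 342, 0]) cylinder(h = 3528, r = 171);


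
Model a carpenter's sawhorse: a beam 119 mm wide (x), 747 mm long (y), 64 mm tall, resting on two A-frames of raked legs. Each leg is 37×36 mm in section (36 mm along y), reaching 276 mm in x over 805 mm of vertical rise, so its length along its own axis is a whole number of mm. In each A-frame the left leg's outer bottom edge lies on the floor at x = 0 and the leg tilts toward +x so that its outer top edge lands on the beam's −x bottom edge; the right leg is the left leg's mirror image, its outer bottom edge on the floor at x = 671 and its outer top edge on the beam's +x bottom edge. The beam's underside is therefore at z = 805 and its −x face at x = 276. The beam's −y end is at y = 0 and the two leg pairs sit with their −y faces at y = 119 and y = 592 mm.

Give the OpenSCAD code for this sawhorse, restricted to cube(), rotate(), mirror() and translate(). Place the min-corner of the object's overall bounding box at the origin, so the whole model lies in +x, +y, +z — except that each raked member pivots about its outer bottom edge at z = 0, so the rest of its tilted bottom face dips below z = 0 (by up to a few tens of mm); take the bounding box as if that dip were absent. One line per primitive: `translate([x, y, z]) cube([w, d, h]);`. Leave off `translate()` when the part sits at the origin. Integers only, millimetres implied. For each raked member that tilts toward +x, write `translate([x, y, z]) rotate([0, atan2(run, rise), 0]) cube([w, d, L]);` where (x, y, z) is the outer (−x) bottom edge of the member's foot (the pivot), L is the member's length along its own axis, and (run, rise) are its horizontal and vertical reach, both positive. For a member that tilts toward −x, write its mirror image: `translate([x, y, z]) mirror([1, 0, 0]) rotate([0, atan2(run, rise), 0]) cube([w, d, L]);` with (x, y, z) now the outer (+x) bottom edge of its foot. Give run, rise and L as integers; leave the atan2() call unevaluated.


translate([276, 0, 805]) cube([119, 747, 64]);
translate([0, 119, 0]) rotate([0, atan2(276, 805), 0]) cube([37, 36, 851]);
translate([671, 119, 0]) mirror([1, 0, 0]) rotate([0, atan2(276, 805), 0]) cube([37, 36, 851]);
translate([0, 592, 0]) rotate([0, atan2(276, 805), 0]) cube([37, 36, 851]);
translate([671, 592, 0]) mirror([1, 0, 0]) rotate([0, atan2(276, 805), 0]) cube([37, 36, 851]);


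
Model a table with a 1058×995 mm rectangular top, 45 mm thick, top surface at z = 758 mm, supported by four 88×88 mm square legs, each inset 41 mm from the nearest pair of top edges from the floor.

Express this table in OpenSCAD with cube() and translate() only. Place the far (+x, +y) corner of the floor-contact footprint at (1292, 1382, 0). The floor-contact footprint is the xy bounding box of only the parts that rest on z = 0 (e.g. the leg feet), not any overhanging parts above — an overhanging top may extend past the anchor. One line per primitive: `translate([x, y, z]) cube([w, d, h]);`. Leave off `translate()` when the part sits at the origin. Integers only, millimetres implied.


// leg_h = 758 - 45 = 713
translate([275, 428, 713]) cube([1058, 995, 45]);
translate([316, 469, 0]) cube([88, 88, 713]);
translate([1204, 469, 0]) cube([88, 88, 713]);
translate([316, 1294, 0]) cube([88, 88, 713]);
translate([1204, 1294, 0]) cube([88, 88, 713]);


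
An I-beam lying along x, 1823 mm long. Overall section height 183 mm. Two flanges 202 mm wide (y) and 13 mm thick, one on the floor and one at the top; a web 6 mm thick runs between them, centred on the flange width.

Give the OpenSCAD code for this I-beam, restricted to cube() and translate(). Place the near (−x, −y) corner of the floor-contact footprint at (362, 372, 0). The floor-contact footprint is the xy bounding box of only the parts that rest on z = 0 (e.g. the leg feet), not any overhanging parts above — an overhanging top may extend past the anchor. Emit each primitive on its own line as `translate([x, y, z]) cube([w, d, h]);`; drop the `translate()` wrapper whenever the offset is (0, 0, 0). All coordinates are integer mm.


translate([362, 372, 0]) cube([1823, 202, 13]);
translate([362, 470, 13]) cube([1823, 6, 157]);
translate([362, 372, 170]) cube([1823, 202, 13]);


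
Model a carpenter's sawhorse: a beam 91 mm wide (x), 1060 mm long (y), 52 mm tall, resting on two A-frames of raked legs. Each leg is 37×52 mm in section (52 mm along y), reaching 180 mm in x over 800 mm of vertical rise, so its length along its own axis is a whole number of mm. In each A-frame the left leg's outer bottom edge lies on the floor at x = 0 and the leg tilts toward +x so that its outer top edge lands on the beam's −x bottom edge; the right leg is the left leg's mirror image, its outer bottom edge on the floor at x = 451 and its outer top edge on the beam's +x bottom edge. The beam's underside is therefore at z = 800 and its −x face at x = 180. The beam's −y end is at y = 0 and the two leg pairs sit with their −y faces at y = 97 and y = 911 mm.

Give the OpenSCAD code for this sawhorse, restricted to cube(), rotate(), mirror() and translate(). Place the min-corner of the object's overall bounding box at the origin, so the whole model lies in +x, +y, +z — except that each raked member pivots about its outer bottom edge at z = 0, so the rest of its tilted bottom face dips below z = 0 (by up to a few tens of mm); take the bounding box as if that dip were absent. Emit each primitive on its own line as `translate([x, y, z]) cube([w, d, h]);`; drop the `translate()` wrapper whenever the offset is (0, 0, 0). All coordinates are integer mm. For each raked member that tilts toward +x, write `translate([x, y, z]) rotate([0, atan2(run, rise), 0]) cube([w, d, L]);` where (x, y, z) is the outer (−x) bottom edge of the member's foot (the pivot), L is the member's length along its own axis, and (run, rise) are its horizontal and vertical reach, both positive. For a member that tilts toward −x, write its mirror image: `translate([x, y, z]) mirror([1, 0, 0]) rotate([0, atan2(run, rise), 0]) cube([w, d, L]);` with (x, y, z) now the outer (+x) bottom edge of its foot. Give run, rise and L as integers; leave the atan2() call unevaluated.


translate([180, 0, 800]) cube([91, 1060, 52]);
translate([0, 97, 0]) rotate([0, atan2(180, 800), 0]) cube([37, 52, 820]);
translate([451, 97, 0]) mirror([1, 0, 0]) rotate([0, atan2(180, 800), 0]) cube([37, 52, 820]);
translate([0, 911, 0]) rotate([0, atan2(180, 800), 0]) cube([37, 52, 820]);
translate([451, 911, 0]) mirror([1, 0, 0]) rotate([0, atan2(180, 800), 0]) cube([37, 52, 820]);


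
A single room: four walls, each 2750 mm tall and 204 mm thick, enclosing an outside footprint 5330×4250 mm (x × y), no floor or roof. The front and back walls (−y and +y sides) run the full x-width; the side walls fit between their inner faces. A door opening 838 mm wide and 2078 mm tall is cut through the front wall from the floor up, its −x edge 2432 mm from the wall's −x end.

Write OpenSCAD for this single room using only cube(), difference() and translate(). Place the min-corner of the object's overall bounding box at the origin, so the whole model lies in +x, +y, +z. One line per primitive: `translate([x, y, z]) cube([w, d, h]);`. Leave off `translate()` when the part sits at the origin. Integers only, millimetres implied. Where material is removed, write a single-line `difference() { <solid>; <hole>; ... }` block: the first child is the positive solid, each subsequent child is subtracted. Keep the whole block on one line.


difference() { cube([5330, 204, 2750]); translate([2432, 0, 0]) cube([838, 204, 2078]); }
translate([0, 4046, 0]) cube([5330, 204, 2750]);
translate([0, 204, 0]) cube([204, 3842, 2750]);
translate([5126, 204, 0]) cube([204, 3842, 2750]);


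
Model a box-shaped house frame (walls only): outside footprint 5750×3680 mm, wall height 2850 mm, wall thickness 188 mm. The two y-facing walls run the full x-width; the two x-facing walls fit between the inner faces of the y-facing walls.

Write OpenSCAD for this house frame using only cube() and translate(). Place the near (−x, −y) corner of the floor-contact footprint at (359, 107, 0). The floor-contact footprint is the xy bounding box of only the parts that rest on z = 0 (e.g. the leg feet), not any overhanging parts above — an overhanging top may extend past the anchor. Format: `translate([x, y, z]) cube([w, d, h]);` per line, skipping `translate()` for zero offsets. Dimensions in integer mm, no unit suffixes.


translate([359, 107, 0]) cube([5750, 188, 2850]);
translate([359, 3599, 0]) cube([5750, 188, 2850]);
translate([359, 295, 0]) cube([188, 3304, 2850]);
translate([5921, 295, 0]) cube([188, 3304, 2850]);


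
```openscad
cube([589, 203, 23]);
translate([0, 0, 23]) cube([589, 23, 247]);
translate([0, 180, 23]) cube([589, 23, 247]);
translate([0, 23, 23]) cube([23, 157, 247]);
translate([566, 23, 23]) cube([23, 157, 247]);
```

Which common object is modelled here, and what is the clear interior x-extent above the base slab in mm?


An open box. The internal width is 543 mm.

A 589×203 base slab with four walls standing on it — an open box. The base is 589 mm wide and the walls are 23 mm thick, so the internal width is 589 − 2 × 23 = 543 mm.


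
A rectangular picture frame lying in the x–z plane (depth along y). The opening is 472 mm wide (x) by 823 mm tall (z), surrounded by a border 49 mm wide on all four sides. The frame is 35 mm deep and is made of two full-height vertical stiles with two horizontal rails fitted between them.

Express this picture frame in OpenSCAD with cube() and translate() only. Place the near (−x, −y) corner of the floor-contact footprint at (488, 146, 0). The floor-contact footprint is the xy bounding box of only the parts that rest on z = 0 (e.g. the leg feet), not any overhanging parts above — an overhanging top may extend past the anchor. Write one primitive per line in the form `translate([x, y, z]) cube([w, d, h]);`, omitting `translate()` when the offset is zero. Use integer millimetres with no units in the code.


translate([488, 146, 0]) cube([49, 35, 921]);
translate([1009, 146, 0]) cube([49, 35, 921]);
translate([537, 146, 0]) cube([472, 35, 49]);
translate([537, 146, 872]) cube([472, 35, 49]);


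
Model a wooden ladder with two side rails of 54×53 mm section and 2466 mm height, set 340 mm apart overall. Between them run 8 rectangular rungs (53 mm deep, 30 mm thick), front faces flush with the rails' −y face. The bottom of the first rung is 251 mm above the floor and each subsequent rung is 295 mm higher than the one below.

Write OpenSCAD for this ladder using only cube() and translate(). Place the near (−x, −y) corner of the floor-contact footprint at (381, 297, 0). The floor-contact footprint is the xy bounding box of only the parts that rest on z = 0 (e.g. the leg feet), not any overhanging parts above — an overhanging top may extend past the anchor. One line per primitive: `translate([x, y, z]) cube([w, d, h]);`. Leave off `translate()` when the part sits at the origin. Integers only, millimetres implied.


// rung span = 340 - 2*54 = 232
// rung[k] z = 251 + k*295
translate([381, 297, 0]) cube([54, 53, 2466]);
translate([667, 297, 0]) cube([54, 53, 2466]);
translate([435, 297, 251]) cube([232, 53, 30]);
translate([435, 297, 546]) cube([232, 53, 30]);
translate([435, 297, 841]) cube([232, 53, 30]);
translate([435, 297, 1136]) cube([232, 53, 30]);
translate([435, 297, 1431]) cube([232, 53, 30]);
translate([435, 297, 1726]) cube([232, 53, 30]);
translate([435, 297, 2021]) cube([232, 53, 30]);
translate([435, 297, 2316]) cube([232, 53, 30]);


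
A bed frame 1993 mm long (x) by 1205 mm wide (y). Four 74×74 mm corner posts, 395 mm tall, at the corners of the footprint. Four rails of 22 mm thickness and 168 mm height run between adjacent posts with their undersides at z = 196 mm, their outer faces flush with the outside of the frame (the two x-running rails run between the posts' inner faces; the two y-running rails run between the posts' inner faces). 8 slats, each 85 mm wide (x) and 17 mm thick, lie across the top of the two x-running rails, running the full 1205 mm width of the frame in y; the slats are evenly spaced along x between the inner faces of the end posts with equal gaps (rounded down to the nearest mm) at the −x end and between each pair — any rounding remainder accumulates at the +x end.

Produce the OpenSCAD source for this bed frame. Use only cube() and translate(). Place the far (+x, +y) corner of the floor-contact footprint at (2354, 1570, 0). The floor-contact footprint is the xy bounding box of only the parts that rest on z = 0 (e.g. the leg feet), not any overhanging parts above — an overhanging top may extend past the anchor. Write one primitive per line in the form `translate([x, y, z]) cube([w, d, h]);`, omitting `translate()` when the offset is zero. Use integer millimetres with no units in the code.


translate([361, 365, 0]) cube([74, 74, 395]);
translate([361, 1496, 0]) cube([74, 74, 395]);
translate([2280, 365, 0]) cube([74, 74, 395]);
translate([2280, 1496, 0]) cube([74, 74, 395]);
translate([435, 365, 196]) cube([1845, 22, 168]);
translate([435, 1548, 196]) cube([1845, 22, 168]);
translate([361, 439, 196]) cube([22, 1057, 168]);
translate([2332, 439, 196]) cube([22, 1057, 168]);
translate([564, 365, 364]) cube([85, 1205, 17]);
translate([778, 365, 364]) cube([85, 1205, 17]);
translate([992, 365, 364]) cube([85, 1205, 17]);
translate([1206, 365, 364]) cube([85, 1205, 17]);
translate([1420, 365, 364]) cube([85, 1205, 17]);
translate([1634, 365, 364]) cube([85, 1205, 17]);
translate([1848, 365, 364]) cube([85, 1205, 17]);
translate([2062, 365, 364]) cube([85, 1205, 17]);


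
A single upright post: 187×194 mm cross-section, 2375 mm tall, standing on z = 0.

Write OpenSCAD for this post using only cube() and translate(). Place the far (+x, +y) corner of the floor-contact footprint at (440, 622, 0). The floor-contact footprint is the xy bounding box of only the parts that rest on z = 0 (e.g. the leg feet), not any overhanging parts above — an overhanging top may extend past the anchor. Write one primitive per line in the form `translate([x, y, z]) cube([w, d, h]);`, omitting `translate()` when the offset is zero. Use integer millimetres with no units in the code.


translate([253, 428, 0]) cube([187, 194, 2375]);


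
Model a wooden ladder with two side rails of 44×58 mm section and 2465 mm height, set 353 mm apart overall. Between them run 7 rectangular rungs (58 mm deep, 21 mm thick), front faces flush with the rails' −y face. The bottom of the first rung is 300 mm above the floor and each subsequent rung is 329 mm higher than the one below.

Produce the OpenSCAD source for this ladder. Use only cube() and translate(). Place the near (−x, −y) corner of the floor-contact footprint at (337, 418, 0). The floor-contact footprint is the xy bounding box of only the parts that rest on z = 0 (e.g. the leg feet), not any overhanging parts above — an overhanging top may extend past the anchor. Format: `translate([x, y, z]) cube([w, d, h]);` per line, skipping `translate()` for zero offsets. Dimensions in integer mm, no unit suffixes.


translate([337, 418, 0]) cube([44, 58, 2465]);
translate([646, 418, 0]) cube([44, 58, 2465]);
translate([381, 418, 300]) cube([265, 58, 21]);
translate([381, 418, 629]) cube([265, 58, 21]);
translate([381, 418, 958]) cube([265, 58, 21]);
translate([381, 418, 1287]) cube([265, 58, 21]);
translate([381, 418, 1616]) cube([265, 58, 21]);
translate([381, 418, 1945]) cube([265, 58, 21]);
translate([381, 418, 2274]) cube([265, 58, 21]);
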